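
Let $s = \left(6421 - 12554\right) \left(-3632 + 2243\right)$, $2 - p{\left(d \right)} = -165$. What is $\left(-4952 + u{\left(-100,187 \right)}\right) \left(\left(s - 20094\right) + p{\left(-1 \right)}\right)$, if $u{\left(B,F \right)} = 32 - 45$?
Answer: $-42196591650$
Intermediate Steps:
$u{\left(B,F \right)} = -13$ ($u{\left(B,F \right)} = 32 - 45 = -13$)
$p{\left(d \right)} = 167$ ($p{\left(d \right)} = 2 - -165 = 2 + 165 = 167$)
$s = 8518737$ ($s = \left(-6133\right) \left(-1389\right) = 8518737$)
$\left(-4952 + u{\left(-100,187 \right)}\right) \left(\left(s - 20094\right) + p{\left(-1 \right)}\right) = \left(-4952 - 13\right) \left(\left(8518737 - 20094\right) + 167\right) = - 4965 \left(8498643 + 167\right) = \left(-4965\right) 8498810 = -42196591650$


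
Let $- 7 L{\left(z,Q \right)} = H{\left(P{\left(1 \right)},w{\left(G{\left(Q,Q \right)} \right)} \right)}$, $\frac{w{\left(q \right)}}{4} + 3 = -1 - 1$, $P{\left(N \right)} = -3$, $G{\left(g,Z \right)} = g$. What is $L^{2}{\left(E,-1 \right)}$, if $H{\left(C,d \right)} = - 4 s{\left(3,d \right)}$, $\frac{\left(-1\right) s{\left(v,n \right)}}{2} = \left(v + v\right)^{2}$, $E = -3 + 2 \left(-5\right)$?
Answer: $\frac{82944}{49} \approx 1692.7$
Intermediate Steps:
$E = -13$ ($E = -3 - 10 = -13$)
$w{\left(q \right)} = -20$ ($w{\left(q \right)} = -12 + 4 \left(-1 - 1\right) = -12 + 4 \left(-2\right) = -12 - 8 = -20$)
$s{\left(v,n \right)} = - 8 v^{2}$ ($s{\left(v,n \right)} = - 2 \left(v + v\right)^{2} = - 2 \left(2 v\right)^{2} = - 2 \cdot 4 v^{2} = - 8 v^{2}$)
$H{\left(C,d \right)} = 288$ ($H{\left(C,d \right)} = - 4 \left(- 8 \cdot 3^{2}\right) = - 4 \left(\left(-8\right) 9\right) = \left(-4\right) \left(-72\right) = 288$)
$L{\left(z,Q \right)} = - \frac{288}{7}$ ($L{\left(z,Q \right)} = \left(- \frac{1}{7}\right) 288 = - \frac{288}{7}$)
$L^{2}{\left(E,-1 \right)} = \left(- \frac{288}{7}\right)^{2} = \frac{82944}{49}$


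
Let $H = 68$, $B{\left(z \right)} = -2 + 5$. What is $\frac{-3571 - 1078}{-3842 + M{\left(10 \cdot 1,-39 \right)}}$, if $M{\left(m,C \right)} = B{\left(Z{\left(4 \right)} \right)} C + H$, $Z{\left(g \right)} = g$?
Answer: $\frac{4649}{3891} \approx 1.1948$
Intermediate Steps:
$B{\left(z \right)} = 3$
$M{\left(m,C \right)} = 68 + 3 C$ ($M{\left(m,C \right)} = 3 C + 68 = 68 + 3 C$)
$\frac{-3571 - 1078}{-3842 + M{\left(10 \cdot 1,-39 \right)}} = \frac{-3571 - 1078}{-3842 + \left(68 + 3 \left(-39\right)\right)} = - \frac{4649}{-3842 + \left(68 - 117\right)} = - \frac{4649}{-3842 - 49} = - \frac{4649}{-3891} = \left(-4649\right) \left(- \frac{1}{3891}\right) = \frac{4649}{3891}$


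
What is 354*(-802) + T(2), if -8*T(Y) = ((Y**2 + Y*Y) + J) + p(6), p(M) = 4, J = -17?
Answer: -2271259/8 ≈ -2.8391e+5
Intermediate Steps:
T(Y) = 13/8 - Y**2/4 (T(Y) = -(((Y**2 + Y*Y) - 17) + 4)/8 = -(((Y**2 + Y**2) - 17) + 4)/8 = -((2*Y**2 - 17) + 4)/8 = -((-17 + 2*Y**2) + 4)/8 = -(-13 + 2*Y**2)/8 = 13/8 - Y**2/4)
354*(-802) + T(2) = 354*(-802) + (13/8 - 1/4*2**2) = -283908 + (13/8 - 1/4*4) = -283908 + (13/8 - 1) = -283908 + 5/8 = -2271259/8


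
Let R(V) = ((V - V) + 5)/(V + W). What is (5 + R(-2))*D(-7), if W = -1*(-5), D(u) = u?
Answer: -140/3 ≈ -46.667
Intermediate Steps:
W = 5
R(V) = 5/(5 + V) (R(V) = ((V - V) + 5)/(V + 5) = (0 + 5)/(5 + V) = 5/(5 + V))
(5 + R(-2))*D(-7) = (5 + 5/(5 - 2))*(-7) = (5 + 5/3)*(-7) = (20/3)*(-7) = -140/3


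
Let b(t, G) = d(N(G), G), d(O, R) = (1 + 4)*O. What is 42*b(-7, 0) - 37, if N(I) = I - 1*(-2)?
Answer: 383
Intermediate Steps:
N(I) = 2 + I (N(I) = I + 2 = 2 + I)
d(O, R) = 5*O
b(t, G) = 10 + 5*G (b(t, G) = 5*(2 + G) = 10 + 5*G)
42*b(-7, 0) - 37 = 42*(10 + 5*0) - 37 = 42*(10 + 0) - 37 = 42*10 - 37 = 420 - 37 = 383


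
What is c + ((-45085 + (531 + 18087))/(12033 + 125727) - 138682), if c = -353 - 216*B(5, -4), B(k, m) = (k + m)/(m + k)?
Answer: -2740463461/19680 ≈ -1.3925e+5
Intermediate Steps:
B(k, m) = 1 (B(k, m) = (k + m)/(k + m) = 1)
c = -569 (c = -353 - 216*1 = -353 - 216 = -569)
c + ((-45085 + (531 + 18087))/(12033 + 125727) - 138682) = -569 + ((-45085 + (531 + 18087))/(12033 + 125727) - 138682) = -569 + ((-45085 + 18618)/137760 - 138682) = -569 + (-26467*1/137760 - 138682) = -569 + (-3781/19680 - 138682) = -569 - 2729265541/19680 = -2740463461/19680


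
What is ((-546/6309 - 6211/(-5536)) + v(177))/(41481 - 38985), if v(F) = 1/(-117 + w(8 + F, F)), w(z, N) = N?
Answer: 4710853/11176519680 ≈ 0.00042150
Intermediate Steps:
v(F) = 1/(-117 + F)
((-546/6309 - 6211/(-5536)) + v(177))/(41481 - 38985) = ((-546/6309 - 6211/(-5536)) + 1/(-117 + 177))/(41481 - 38985) = ((-546*1/6309 - 6211*(-1/5536)) + 1/60)/2496 = ((-182/2103 + 6211/5536) + 1/60)*(1/2496) = (12054181/11642208 + 1/60)*(1/2496) = (61241089/58211040)*(1/2496) = 4710853/11176519680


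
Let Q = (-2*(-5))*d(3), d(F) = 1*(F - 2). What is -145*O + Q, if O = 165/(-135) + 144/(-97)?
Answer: 351365/873 ≈ 402.48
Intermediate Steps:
d(F) = -2 + F (d(F) = 1*(-2 + F) = -2 + F)
O = -2363/873 (O = 165*(-1/135) + 144*(-1/97) = -11/9 - 144/97 = -2363/873 ≈ -2.7068)
Q = 10 (Q = (-2*(-5))*(-2 + 3) = 10*1 = 10)
-145*O + Q = -145*(-2363/873) + 10 = 342635/873 + 10 = 351365/873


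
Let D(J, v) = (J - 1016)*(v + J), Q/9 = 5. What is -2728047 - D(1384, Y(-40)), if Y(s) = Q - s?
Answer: -3268639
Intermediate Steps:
Q = 45 (Q = 9*5 = 45)
Y(s) = 45 - s
D(J, v) = (-1016 + J)*(J + v)
-2728047 - D(1384, Y(-40)) = -2728047 - (1384**2 - 1016*1384 - 1016*(45 - 1*(-40)) + 1384*(45 - 1*(-40))) = -2728047 - (1915456 - 1406144 - 1016*(45 + 40) + 1384*(45 + 40)) = -2728047 - (1915456 - 1406144 - 1016*85 + 1384*85) = -2728047 - (1915456 - 1406144 - 86360 + 117640) = -2728047 - 1*540592 = -2728047 - 540592 = -3268639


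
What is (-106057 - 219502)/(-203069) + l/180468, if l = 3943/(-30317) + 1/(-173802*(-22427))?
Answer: 113818290254326779446611/70994740656921966082296 ≈ 1.6032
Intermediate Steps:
l = -15369251910805/118171344432918 (l = 3943*(-1/30317) - 1/173802*(-1/22427) = -3943/30317 + 1/3897857454 = -15369251910805/118171344432918 ≈ -0.13006)
(-106057 - 219502)/(-203069) + l/180468 = (-106057 - 219502)/(-203069) - 15369251910805/118171344432918/180468 = -325559*(-1/203069) - 15369251910805/118171344432918*1/180468 = 325559/203069 - 15369251910805/21326146187119845624 = 113818290254326779446611/70994740656921966082296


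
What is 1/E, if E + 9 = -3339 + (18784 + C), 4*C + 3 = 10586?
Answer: 4/72327 ≈ 5.5304e-5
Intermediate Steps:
C = 10583/4 (C = -3/4 + (1/4)*10586 = -3/4 + 5293/2 = 10583/4 ≈ 2645.8)
E = 72327/4 (E = -9 + (-3339 + (18784 + 10583/4)) = -9 + (-3339 + 85719/4) = -9 + 72363/4 = 72327/4 ≈ 18082.)
1/E = 1/(72327/4) = 4/72327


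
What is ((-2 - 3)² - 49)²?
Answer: 576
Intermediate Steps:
((-2 - 3)² - 49)² = ((-5)² - 49)² = (25 - 49)² = (-24)² = 576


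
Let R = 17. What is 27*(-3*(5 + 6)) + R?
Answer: -874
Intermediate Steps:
27*(-3*(5 + 6)) + R = 27*(-3*(5 + 6)) + 17 = 27*(-3*11) + 17 = 27*(-33) + 17 = -891 + 17 = -874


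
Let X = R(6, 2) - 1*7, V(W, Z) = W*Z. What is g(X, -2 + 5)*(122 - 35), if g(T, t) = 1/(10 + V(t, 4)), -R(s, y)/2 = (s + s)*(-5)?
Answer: 87/22 ≈ 3.9545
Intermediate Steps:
R(s, y) = 20*s (R(s, y) = -2*(s + s)*(-5) = -2*2*s*(-5) = -(-20)*s = 20*s)
X = 113 (X = 20*6 - 1*7 = 120 - 7 = 113)
g(T, t) = 1/(10 + 4*t) (g(T, t) = 1/(10 + t*4) = 1/(10 + 4*t))
g(X, -2 + 5)*(122 - 35) = (1/(2*(5 + 2*(-2 + 5))))*(122 - 35) = (1/(2*(5 + 2*3)))*87 = (1/(2*(5 + 6)))*87 = ((½)/11)*87 = ((½)*(1/11))*87 = (1/22)*87 = 87/22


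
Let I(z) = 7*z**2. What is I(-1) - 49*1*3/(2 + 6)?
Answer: -91/8 ≈ -11.375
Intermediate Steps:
I(-1) - 49*1*3/(2 + 6) = 7*(-1)**2 - 49*1*3/(2 + 6) = 7*1 - 147/8 = 7 - 147/8 = -91/8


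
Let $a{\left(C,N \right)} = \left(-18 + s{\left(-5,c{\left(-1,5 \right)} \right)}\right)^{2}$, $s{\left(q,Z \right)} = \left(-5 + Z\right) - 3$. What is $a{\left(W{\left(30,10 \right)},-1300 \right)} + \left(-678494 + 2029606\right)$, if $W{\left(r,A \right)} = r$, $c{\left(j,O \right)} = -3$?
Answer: $1351953$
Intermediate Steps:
$s{\left(q,Z \right)} = -8 + Z$
$a{\left(C,N \right)} = 841$ ($a{\left(C,N \right)} = \left(-18 - 11\right)^{2} = \left(-29\right)^{2} = 841$)
$a{\left(W{\left(30,10 \right)},-1300 \right)} + \left(-678494 + 2029606\right) = 841 + \left(-678494 + 2029606\right) = 841 + 1351112 = 1351953$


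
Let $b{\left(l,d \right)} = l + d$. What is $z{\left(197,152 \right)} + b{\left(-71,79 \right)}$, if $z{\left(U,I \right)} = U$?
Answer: $205$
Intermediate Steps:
$b{\left(l,d \right)} = d + l$
$z{\left(197,152 \right)} + b{\left(-71,79 \right)} = 197 + \left(79 - 71\right) = 197 + 8 = 205$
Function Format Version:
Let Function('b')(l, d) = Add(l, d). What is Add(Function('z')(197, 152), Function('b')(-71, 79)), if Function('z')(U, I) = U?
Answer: 205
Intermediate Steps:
Function('b')(l, d) = Add(d, l)
Add(Function('z')(197, 152), Function('b')(-71, 79)) = Add(197, Add(79, -71)) = Add(197, 8) = 205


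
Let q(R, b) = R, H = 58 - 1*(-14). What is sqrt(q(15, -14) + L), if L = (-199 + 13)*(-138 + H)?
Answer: sqrt(12291) ≈ 110.86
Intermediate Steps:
H = 72 (H = 58 + 14 = 72)
L = 12276 (L = (-199 + 13)*(-138 + 72) = -186*(-66) = 12276)
sqrt(q(15, -14) + L) = sqrt(15 + 12276) = sqrt(12291)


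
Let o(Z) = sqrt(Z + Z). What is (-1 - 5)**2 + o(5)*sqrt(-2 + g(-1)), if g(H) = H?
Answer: 36 + I*sqrt(30) ≈ 36.0 + 5.4772*I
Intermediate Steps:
o(Z) = sqrt(2)*sqrt(Z) (o(Z) = sqrt(2*Z) = sqrt(2)*sqrt(Z))
(-1 - 5)**2 + o(5)*sqrt(-2 + g(-1)) = (-1 - 5)**2 + (sqrt(2)*sqrt(5))*sqrt(-2 - 1) = (-6)**2 + sqrt(10)*sqrt(-3) = 36 + sqrt(10)*(I*sqrt(3)) = 36 + I*sqrt(30)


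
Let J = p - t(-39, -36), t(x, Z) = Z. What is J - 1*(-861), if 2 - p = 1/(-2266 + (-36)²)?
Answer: 872031/970 ≈ 899.00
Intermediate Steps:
p = 1941/970 (p = 2 - 1/(-2266 + (-36)²) = 2 - 1/(-2266 + 1296) = 2 - 1/(-970) = 2 - 1*(-1/970) = 2 + 1/970 = 1941/970 ≈ 2.0010)
J = 36861/970 (J = 1941/970 - 1*(-36) = 1941/970 + 36 = 36861/970 ≈ 38.001)
J - 1*(-861) = 36861/970 - 1*(-861) = 36861/970 + 861 = 872031/970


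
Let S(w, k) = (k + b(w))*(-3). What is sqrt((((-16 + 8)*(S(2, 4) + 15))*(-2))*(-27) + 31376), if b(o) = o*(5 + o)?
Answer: 4*sqrt(3014) ≈ 219.60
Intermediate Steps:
S(w, k) = -3*k - 3*w*(5 + w) (S(w, k) = (k + w*(5 + w))*(-3) = -3*k - 3*w*(5 + w))
sqrt((((-16 + 8)*(S(2, 4) + 15))*(-2))*(-27) + 31376) = sqrt((((-16 + 8)*((-3*4 - 3*2*(5 + 2)) + 15))*(-2))*(-27) + 31376) = sqrt((-8*((-12 - 3*2*7) + 15)*(-2))*(-27) + 31376) = sqrt((-8*((-12 - 42) + 15)*(-2))*(-27) + 31376) = sqrt((-8*(-54 + 15)*(-2))*(-27) + 31376) = sqrt((-8*(-39)*(-2))*(-27) + 31376) = sqrt((312*(-2))*(-27) + 31376) = sqrt(-624*(-27) + 31376) = sqrt(16848 + 31376) = sqrt(48224) = 4*sqrt(3014)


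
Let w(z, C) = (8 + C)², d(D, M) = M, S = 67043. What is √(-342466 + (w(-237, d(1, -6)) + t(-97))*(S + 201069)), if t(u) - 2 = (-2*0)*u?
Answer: √1266206 ≈ 1125.3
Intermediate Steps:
t(u) = 2 (t(u) = 2 + (-2*0)*u = 2 + 0*u = 2 + 0 = 2)
√(-342466 + (w(-237, d(1, -6)) + t(-97))*(S + 201069)) = √(-342466 + ((8 - 6)² + 2)*(67043 + 201069)) = √(-342466 + (2² + 2)*268112) = √(-342466 + (4 + 2)*268112) = √(-342466 + 6*268112) = √(-342466 + 1608672) = √1266206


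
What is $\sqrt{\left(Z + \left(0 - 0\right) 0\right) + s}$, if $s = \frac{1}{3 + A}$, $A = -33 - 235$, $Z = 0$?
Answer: $\frac{i \sqrt{265}}{265} \approx 0.06143 i$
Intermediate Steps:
$A = -268$ ($A = -33 - 235 = -268$)
$s = - \frac{1}{265}$ ($s = \frac{1}{3 - 268} = \frac{1}{-265} = - \frac{1}{265} \approx -0.0037736$)
$\sqrt{\left(Z + \left(0 - 0\right) 0\right) + s} = \sqrt{\left(0 + \left(0 - 0\right) 0\right) - \frac{1}{265}} = \sqrt{\left(0 + \left(0 + 0\right) 0\right) - \frac{1}{265}} = \sqrt{\left(0 + 0 \cdot 0\right) - \frac{1}{265}} = \sqrt{\left(0 + 0\right) - \frac{1}{265}} = \sqrt{0 - \frac{1}{265}} = \sqrt{- \frac{1}{265}} = \frac{i \sqrt{265}}{265}$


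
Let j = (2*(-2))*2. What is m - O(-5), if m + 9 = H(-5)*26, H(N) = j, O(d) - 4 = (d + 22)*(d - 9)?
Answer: 17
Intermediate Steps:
j = -8 (j = -4*2 = -8)
O(d) = 4 + (-9 + d)*(22 + d) (O(d) = 4 + (d + 22)*(d - 9) = 4 + (22 + d)*(-9 + d) = 4 + (-9 + d)*(22 + d))
H(N) = -8
m = -217 (m = -9 - 8*26 = -9 - 208 = -217)
m - O(-5) = -217 - (-194 + (-5)**2 + 13*(-5)) = -217 - (-194 + 25 - 65) = -217 - 1*(-234) = -217 + 234 = 17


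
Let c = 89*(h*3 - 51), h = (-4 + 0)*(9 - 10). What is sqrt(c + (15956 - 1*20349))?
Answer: 2*I*sqrt(1966) ≈ 88.679*I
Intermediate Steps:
h = 4 (h = -4*(-1) = 4)
c = -3471 (c = 89*(4*3 - 51) = 89*(12 - 51) = 89*(-39) = -3471)
sqrt(c + (15956 - 1*20349)) = sqrt(-3471 + (15956 - 1*20349)) = sqrt(-3471 + (15956 - 20349)) = sqrt(-3471 - 4393) = sqrt(-7864) = 2*I*sqrt(1966)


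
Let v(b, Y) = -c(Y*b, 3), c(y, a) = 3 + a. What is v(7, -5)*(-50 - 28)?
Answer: 468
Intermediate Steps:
v(b, Y) = -6 (v(b, Y) = -(3 + 3) = -1*6 = -6)
v(7, -5)*(-50 - 28) = -6*(-50 - 28) = -6*(-78) = 468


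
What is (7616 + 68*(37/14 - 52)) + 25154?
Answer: 205896/7 ≈ 29414.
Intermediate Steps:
(7616 + 68*(37/14 - 52)) + 25154 = (7616 + 68*(-691/14)) + 25154 = (7616 - 23494/7) + 25154 = 29818/7 + 25154 = 205896/7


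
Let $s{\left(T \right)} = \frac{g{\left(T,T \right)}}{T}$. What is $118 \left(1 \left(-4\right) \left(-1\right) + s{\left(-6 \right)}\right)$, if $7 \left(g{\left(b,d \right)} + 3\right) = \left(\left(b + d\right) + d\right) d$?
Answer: $\frac{1593}{7} \approx 227.57$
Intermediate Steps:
$g{\left(b,d \right)} = -3 + \frac{d \left(b + 2 d\right)}{7}$ ($g{\left(b,d \right)} = -3 + \frac{\left(\left(b + d\right) + d\right) d}{7} = -3 + \frac{\left(b + 2 d\right) d}{7} = -3 + \frac{d \left(b + 2 d\right)}{7}$)
$s{\left(T \right)} = \frac{-3 + \frac{3 T^{2}}{7}}{T}$ ($s{\left(T \right)} = \frac{-3 + \frac{2 T^{2}}{7} + \frac{T T}{7}}{T} = \frac{-3 + \frac{2 T^{2}}{7} + \frac{T^{2}}{7}}{T} = \frac{-3 + \frac{3 T^{2}}{7}}{T}$)
$118 \left(1 \left(-4\right) \left(-1\right) + s{\left(-6 \right)}\right) = 118 \left(1 \left(-4\right) \left(-1\right) + \left(- \frac{3}{-6} + \frac{3}{7} \left(-6\right)\right)\right) = 118 \left(\left(-4\right) \left(-1\right) - \frac{29}{14}\right) = 118 \left(4 + \left(\frac{1}{2} - \frac{18}{7}\right)\right) = 118 \left(4 - \frac{29}{14}\right) = 118 \cdot \frac{27}{14} = \frac{1593}{7}$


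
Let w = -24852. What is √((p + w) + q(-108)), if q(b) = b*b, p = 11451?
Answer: 3*I*√193 ≈ 41.677*I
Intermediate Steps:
q(b) = b²
√((p + w) + q(-108)) = √((11451 - 24852) + (-108)²) = √(-13401 + 11664) = √(-1737) = 3*I*√193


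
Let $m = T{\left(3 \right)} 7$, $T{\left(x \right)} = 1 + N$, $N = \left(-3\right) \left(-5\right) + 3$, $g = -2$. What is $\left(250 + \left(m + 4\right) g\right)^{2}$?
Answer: $576$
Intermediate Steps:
$N = 18$ ($N = 15 + 3 = 18$)
$T{\left(x \right)} = 19$ ($T{\left(x \right)} = 1 + 18 = 19$)
$m = 133$ ($m = 19 \cdot 7 = 133$)
$\left(250 + \left(m + 4\right) g\right)^{2} = \left(250 + \left(133 + 4\right) \left(-2\right)\right)^{2} = \left(250 + 137 \left(-2\right)\right)^{2} = \left(250 - 274\right)^{2} = \left(-24\right)^{2} = 576$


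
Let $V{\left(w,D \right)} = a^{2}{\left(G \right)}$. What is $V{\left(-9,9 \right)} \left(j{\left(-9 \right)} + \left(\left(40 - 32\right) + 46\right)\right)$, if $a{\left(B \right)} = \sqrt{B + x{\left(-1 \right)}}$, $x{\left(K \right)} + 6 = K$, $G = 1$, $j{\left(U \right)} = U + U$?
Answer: $-216$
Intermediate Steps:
$j{\left(U \right)} = 2 U$
$x{\left(K \right)} = -6 + K$
$a{\left(B \right)} = \sqrt{-7 + B}$ ($a{\left(B \right)} = \sqrt{B - 7} = \sqrt{-7 + B}$)
$V{\left(w,D \right)} = -6$ ($V{\left(w,D \right)} = \left(\sqrt{-7 + 1}\right)^{2} = \left(\sqrt{-6}\right)^{2} = \left(i \sqrt{6}\right)^{2} = -6$)
$V{\left(-9,9 \right)} \left(j{\left(-9 \right)} + \left(\left(40 - 32\right) + 46\right)\right) = - 6 \left(2 \left(-9\right) + \left(\left(40 - 32\right) + 46\right)\right) = - 6 \left(-18 + \left(8 + 46\right)\right) = - 6 \left(-18 + 54\right) = \left(-6\right) 36 = -216$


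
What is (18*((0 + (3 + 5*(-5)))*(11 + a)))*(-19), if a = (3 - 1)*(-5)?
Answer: 7524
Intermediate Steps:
a = -10 (a = 2*(-5) = -10)
(18*((0 + (3 + 5*(-5)))*(11 + a)))*(-19) = (18*((0 + (3 + 5*(-5)))*(11 - 10)))*(-19) = (18*((0 + (3 - 25))*1))*(-19) = (18*((0 - 22)*1))*(-19) = (18*(-22*1))*(-19) = (18*(-22))*(-19) = -396*(-19) = 7524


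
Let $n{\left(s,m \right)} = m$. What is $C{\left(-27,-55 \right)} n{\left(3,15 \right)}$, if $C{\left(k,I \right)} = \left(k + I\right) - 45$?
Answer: $-1905$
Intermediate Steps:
$C{\left(k,I \right)} = -45 + I + k$ ($C{\left(k,I \right)} = \left(I + k\right) - 45 = -45 + I + k$)
$C{\left(-27,-55 \right)} n{\left(3,15 \right)} = \left(-45 - 55 - 27\right) 15 = \left(-127\right) 15 = -1905$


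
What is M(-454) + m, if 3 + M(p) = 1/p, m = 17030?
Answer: 7730257/454 ≈ 17027.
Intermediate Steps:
M(p) = -3 + 1/p
M(-454) + m = (-3 + 1/(-454)) + 17030 = (-3 - 1/454) + 17030 = -1363/454 + 17030 = 7730257/454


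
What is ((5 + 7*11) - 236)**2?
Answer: 23716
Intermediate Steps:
((5 + 7*11) - 236)**2 = ((5 + 77) - 236)**2 = (82 - 236)**2 = (-154)**2 = 23716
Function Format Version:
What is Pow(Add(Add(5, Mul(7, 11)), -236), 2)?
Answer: 23716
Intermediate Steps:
Pow(Add(Add(5, Mul(7, 11)), -236), 2) = Pow(Add(Add(5, 77), -236), 2) = Pow(Add(82, -236), 2) = Pow(-154, 2) = 23716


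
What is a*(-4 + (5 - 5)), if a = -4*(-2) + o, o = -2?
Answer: -24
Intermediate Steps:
a = 6 (a = -4*(-2) - 2 = 8 - 2 = 6)
a*(-4 + (5 - 5)) = 6*(-4 + (5 - 5)) = 6*(-4 + 0) = 6*(-4) = -24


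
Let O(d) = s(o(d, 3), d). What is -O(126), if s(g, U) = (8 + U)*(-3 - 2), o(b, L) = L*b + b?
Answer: 670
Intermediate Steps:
o(b, L) = b + L*b
s(g, U) = -40 - 5*U (s(g, U) = (8 + U)*(-5) = -40 - 5*U)
O(d) = -40 - 5*d
-O(126) = -(-40 - 5*126) = -(-40 - 630) = -1*(-670) = 670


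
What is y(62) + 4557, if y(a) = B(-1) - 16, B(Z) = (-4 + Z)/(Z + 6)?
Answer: 4540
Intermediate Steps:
B(Z) = (-4 + Z)/(6 + Z)
y(a) = -17 (y(a) = (-4 - 1)/(6 - 1) - 16 = -5/5 - 16 = (1/5)*(-5) - 16 = -1 - 16 = -17)
y(62) + 4557 = -17 + 4557 = 4540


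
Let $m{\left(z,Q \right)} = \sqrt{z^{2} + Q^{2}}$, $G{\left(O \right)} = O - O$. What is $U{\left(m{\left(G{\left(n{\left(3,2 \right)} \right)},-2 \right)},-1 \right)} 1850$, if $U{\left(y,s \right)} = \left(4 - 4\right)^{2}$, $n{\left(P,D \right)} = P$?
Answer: $0$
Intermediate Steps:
$G{\left(O \right)} = 0$
$m{\left(z,Q \right)} = \sqrt{Q^{2} + z^{2}}$
$U{\left(y,s \right)} = 0$ ($U{\left(y,s \right)} = 0^{2} = 0$)
$U{\left(m{\left(G{\left(n{\left(3,2 \right)} \right)},-2 \right)},-1 \right)} 1850 = 0 \cdot 1850 = 0$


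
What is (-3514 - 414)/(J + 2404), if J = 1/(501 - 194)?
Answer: -1205896/738029 ≈ -1.6339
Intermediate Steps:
J = 1/307 ≈ 0.0032573
(-3514 - 414)/(J + 2404) = (-3514 - 414)/(1/307 + 2404) = -3928/738029/307 = -3928*307/738029 = -1205896/738029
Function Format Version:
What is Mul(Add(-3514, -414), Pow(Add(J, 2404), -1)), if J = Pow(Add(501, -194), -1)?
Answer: Rational(-1205896, 738029) ≈ -1.6339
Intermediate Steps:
J = Rational(1, 307) (J = Pow(307, -1) = Rational(1, 307) ≈ 0.0032573)
Mul(Add(-3514, -414), Pow(Add(J, 2404), -1)) = Mul(Add(-3514, -414), Pow(Add(Rational(1, 307), 2404), -1)) = Mul(-3928, Pow(Rational(738029, 307), -1)) = Mul(-3928, Rational(307, 738029)) = Rational(-1205896, 738029)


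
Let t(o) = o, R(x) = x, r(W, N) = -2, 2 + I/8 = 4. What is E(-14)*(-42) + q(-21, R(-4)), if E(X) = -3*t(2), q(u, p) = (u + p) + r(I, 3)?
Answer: 225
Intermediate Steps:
I = 16 (I = -16 + 8*4 = -16 + 32 = 16)
q(u, p) = -2 + p + u (q(u, p) = (u + p) - 2 = (p + u) - 2 = -2 + p + u)
E(X) = -6 (E(X) = -3*2 = -6)
E(-14)*(-42) + q(-21, R(-4)) = -6*(-42) + (-2 - 4 - 21) = 252 - 27 = 225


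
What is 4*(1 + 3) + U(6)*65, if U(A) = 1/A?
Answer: 161/6 ≈ 26.833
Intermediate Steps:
4*(1 + 3) + U(6)*65 = 4*(1 + 3) + 65/6 = 4*4 + (⅙)*65 = 16 + 65/6 = 161/6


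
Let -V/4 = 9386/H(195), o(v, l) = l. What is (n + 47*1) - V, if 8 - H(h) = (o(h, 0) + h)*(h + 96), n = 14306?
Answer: 814308617/56737 ≈ 14352.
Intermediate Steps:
H(h) = 8 - h*(96 + h) (H(h) = 8 - (0 + h)*(h + 96) = 8 - h*(96 + h))
V = 37544/56737 (V = -37544/(8 - 1*195² - 96*195) = -37544/(8 - 1*38025 - 18720) = -37544/(8 - 38025 - 18720) = -37544/(-56737) = -37544*(-1)/56737 = -4*(-9386/56737) = 37544/56737 ≈ 0.66172)
(n + 47*1) - V = (14306 + 47*1) - 1*37544/56737 = (14306 + 47) - 37544/56737 = 14353 - 37544/56737 = 814308617/56737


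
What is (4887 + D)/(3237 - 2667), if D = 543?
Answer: 181/19 ≈ 9.5263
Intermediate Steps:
(4887 + D)/(3237 - 2667) = (4887 + 543)/(3237 - 2667) = 5430/570 = 5430*(1/570) = 181/19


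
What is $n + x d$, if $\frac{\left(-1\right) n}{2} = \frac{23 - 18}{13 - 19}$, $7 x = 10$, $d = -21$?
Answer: $- \frac{85}{3} \approx -28.333$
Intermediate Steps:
$x = \frac{10}{7}$ ($x = \frac{1}{7} \cdot 10 = \frac{10}{7} \approx 1.4286$)
$n = \frac{5}{3}$ ($n = - 2 \frac{23 - 18}{13 - 19} = - 2 \frac{5}{-6} = - 2 \cdot 5 \left(- \frac{1}{6}\right) = \left(-2\right) \left(- \frac{5}{6}\right) = \frac{5}{3} \approx 1.6667$)
$n + x d = \frac{5}{3} + \frac{10}{7} \left(-21\right) = \frac{5}{3} - 30 = - \frac{85}{3}$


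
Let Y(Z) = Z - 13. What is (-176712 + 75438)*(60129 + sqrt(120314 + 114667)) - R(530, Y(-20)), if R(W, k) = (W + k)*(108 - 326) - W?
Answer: -6089395470 - 911466*sqrt(2901) ≈ -6.1385e+9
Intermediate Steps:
Y(Z) = -13 + Z
R(W, k) = -219*W - 218*k (R(W, k) = (W + k)*(-218) - W = (-218*W - 218*k) - W = -219*W - 218*k)
(-176712 + 75438)*(60129 + sqrt(120314 + 114667)) - R(530, Y(-20)) = (-176712 + 75438)*(60129 + sqrt(120314 + 114667)) - (-219*530 - 218*(-13 - 20)) = -101274*(60129 + sqrt(234981)) - (-116070 - 218*(-33)) = -101274*(60129 + 9*sqrt(2901)) - (-116070 + 7194) = (-6089504346 - 911466*sqrt(2901)) - 1*(-108876) = (-6089504346 - 911466*sqrt(2901)) + 108876 = -6089395470 - 911466*sqrt(2901)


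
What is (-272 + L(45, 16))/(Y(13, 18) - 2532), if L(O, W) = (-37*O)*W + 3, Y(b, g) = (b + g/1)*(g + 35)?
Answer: 26909/889 ≈ 30.269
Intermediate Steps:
Y(b, g) = (35 + g)*(b + g) (Y(b, g) = (b + 1*g)*(35 + g) = (b + g)*(35 + g) = (35 + g)*(b + g))
L(O, W) = 3 - 37*O*W (L(O, W) = -37*O*W + 3 = 3 - 37*O*W)
(-272 + L(45, 16))/(Y(13, 18) - 2532) = (-272 + (3 - 37*45*16))/((18² + 35*13 + 35*18 + 13*18) - 2532) = (-272 + (3 - 26640))/((324 + 455 + 630 + 234) - 2532) = (-272 - 26637)/(1643 - 2532) = -26909/(-889) = -26909*(-1/889) = 26909/889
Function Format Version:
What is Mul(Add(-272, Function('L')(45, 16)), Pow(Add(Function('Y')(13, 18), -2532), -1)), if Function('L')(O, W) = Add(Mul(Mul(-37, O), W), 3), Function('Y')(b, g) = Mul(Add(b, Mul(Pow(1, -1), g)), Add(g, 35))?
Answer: Rational(26909, 889) ≈ 30.269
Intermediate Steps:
Function('Y')(b, g) = Mul(Add(35, g), Add(b, g)) (Function('Y')(b, g) = Mul(Add(b, Mul(1, g)), Add(35, g)) = Mul(Add(b, g), Add(35, g)) = Mul(Add(35, g), Add(b, g)))
Function('L')(O, W) = Add(3, Mul(-37, O, W)) (Function('L')(O, W) = Add(Mul(-37, O, W), 3) = Add(3, Mul(-37, O, W)))
Mul(Add(-272, Function('L')(45, 16)), Pow(Add(Function('Y')(13, 18), -2532), -1)) = Mul(Add(-272, Add(3, Mul(-37, 45, 16))), Pow(Add(Add(Pow(18, 2), Mul(35, 13), Mul(35, 18), Mul(13, 18)), -2532), -1)) = Mul(Add(-272, Add(3, -26640)), Pow(Add(Add(324, 455, 630, 234), -2532), -1)) = Mul(Add(-272, -26637), Pow(Add(1643, -2532), -1)) = Mul(-26909, Pow(-889, -1)) = Mul(-26909, Rational(-1, 889)) = Rational(26909, 889)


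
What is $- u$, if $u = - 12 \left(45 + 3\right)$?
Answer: $576$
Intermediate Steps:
$u = -576$ ($u = \left(-12\right) 48 = -576$)
$- u = \left(-1\right) \left(-576\right) = 576$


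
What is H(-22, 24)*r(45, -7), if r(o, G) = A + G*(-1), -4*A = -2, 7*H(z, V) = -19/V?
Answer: -95/112 ≈ -0.84821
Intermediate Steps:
H(z, V) = -19/(7*V) (H(z, V) = (-19/V)/7 = -19/(7*V))
A = ½ (A = -¼*(-2) = ½ ≈ 0.50000)
r(o, G) = ½ - G (r(o, G) = ½ + G*(-1) = ½ - G)
H(-22, 24)*r(45, -7) = (-19/7/24)*(½ - 1*(-7)) = (-19/7*1/24)*(½ + 7) = -19/168*15/2 = -95/112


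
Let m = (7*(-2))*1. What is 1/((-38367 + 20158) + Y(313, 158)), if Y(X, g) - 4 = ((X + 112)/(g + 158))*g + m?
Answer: -2/36013 ≈ -5.5536e-5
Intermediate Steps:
m = -14 (m = -14*1 = -14)
Y(X, g) = -10 + g*(112 + X)/(158 + g) (Y(X, g) = 4 + (((X + 112)/(g + 158))*g - 14) = 4 + (((112 + X)/(158 + g))*g - 14) = 4 + (g*(112 + X)/(158 + g) - 14) = 4 + (-14 + g*(112 + X)/(158 + g)) = -10 + g*(112 + X)/(158 + g))
1/((-38367 + 20158) + Y(313, 158)) = 1/((-38367 + 20158) + (-1580 + 102*158 + 313*158)/(158 + 158)) = 1/(-18209 + (-1580 + 16116 + 49454)/316) = 1/(-18209 + (1/316)*63990) = 1/(-18209 + 405/2) = 1/(-36013/2) = -2/36013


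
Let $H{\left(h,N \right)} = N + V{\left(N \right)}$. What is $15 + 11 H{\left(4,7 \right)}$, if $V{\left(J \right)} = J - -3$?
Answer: $202$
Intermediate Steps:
$V{\left(J \right)} = 3 + J$ ($V{\left(J \right)} = J + 3 = 3 + J$)
$H{\left(h,N \right)} = 3 + 2 N$ ($H{\left(h,N \right)} = N + \left(3 + N\right) = 3 + 2 N$)
$15 + 11 H{\left(4,7 \right)} = 15 + 11 \left(3 + 2 \cdot 7\right) = 15 + 11 \left(3 + 14\right) = 15 + 11 \cdot 17 = 15 + 187 = 202$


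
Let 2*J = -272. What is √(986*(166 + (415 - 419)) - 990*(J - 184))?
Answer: 6*√13237 ≈ 690.31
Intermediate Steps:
J = -136 (J = (½)*(-272) = -136)
√(986*(166 + (415 - 419)) - 990*(J - 184)) = √(986*(166 + (415 - 419)) - 990*(-136 - 184)) = √(986*(166 - 4) - 990*(-320)) = √(986*162 + 316800) = √(159732 + 316800) = √476532 = 6*√13237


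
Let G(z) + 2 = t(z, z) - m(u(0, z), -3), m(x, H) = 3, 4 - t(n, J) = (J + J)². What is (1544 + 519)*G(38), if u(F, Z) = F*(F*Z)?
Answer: -11917951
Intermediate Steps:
t(n, J) = 4 - 4*J² (t(n, J) = 4 - (J + J)² = 4 - (2*J)² = 4 - 4*J²)
u(F, Z) = Z*F²
G(z) = -1 - 4*z² (G(z) = -2 + ((4 - 4*z²) - 1*3) = -2 + ((4 - 4*z²) - 3) = -2 + (1 - 4*z²) = -1 - 4*z²)
(1544 + 519)*G(38) = (1544 + 519)*(-1 - 4*38²) = 2063*(-1 - 4*1444) = 2063*(-1 - 5776) = 2063*(-5777) = -11917951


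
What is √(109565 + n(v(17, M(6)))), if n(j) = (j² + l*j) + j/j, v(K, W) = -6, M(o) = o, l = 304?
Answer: √107778 ≈ 328.30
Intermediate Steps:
n(j) = 1 + j² + 304*j (n(j) = (j² + 304*j) + j/j = (j² + 304*j) + 1 = 1 + j² + 304*j)
√(109565 + n(v(17, M(6)))) = √(109565 + (1 + (-6)² + 304*(-6))) = √(109565 + (1 + 36 - 1824)) = √(109565 - 1787) = √107778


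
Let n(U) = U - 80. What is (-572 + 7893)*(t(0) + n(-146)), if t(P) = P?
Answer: -1654546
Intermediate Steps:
n(U) = -80 + U
(-572 + 7893)*(t(0) + n(-146)) = (-572 + 7893)*(0 + (-80 - 146)) = 7321*(0 - 226) = 7321*(-226) = -1654546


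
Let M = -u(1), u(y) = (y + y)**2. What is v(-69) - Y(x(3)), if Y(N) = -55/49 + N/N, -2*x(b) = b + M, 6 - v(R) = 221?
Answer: -10529/49 ≈ -214.88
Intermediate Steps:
u(y) = 4*y**2 (u(y) = (2*y)**2 = 4*y**2)
v(R) = -215 (v(R) = 6 - 1*221 = 6 - 221 = -215)
M = -4 (M = -4*1**2 = -4 ≈ -4.0000)
x(b) = 2 - b/2 (x(b) = -(b - 4)/2 = -(-4 + b)/2 = 2 - b/2)
Y(N) = -6/49 (Y(N) = -55*1/49 + 1 = -55/49 + 1 = -6/49)
v(-69) - Y(x(3)) = -215 - 1*(-6/49) = -215 + 6/49 = -10529/49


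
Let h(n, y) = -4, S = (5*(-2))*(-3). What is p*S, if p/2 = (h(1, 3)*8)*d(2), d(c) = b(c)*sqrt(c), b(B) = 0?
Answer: 0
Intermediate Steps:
S = 30 (S = -10*(-3) = 30)
d(c) = 0 (d(c) = 0*sqrt(c) = 0)
p = 0 (p = 2*(-4*8*0) = 2*(-32*0) = 2*0 = 0)
p*S = 0*30 = 0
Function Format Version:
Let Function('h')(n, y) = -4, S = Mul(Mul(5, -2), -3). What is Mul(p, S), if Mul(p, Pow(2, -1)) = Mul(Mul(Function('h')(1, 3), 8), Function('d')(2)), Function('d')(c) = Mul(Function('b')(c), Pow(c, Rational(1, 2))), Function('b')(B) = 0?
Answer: 0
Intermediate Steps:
S = 30 (S = Mul(-10, -3) = 30)
Function('d')(c) = 0 (Function('d')(c) = Mul(0, Pow(c, Rational(1, 2))) = 0)
p = 0 (p = Mul(2, Mul(Mul(-4, 8), 0)) = Mul(2, Mul(-32, 0)) = Mul(2, 0) = 0)
Mul(p, S) = Mul(0, 30) = 0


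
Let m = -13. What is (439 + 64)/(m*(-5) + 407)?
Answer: 503/472 ≈ 1.0657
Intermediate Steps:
(439 + 64)/(m*(-5) + 407) = (439 + 64)/(-13*(-5) + 407) = 503/(65 + 407) = 503/472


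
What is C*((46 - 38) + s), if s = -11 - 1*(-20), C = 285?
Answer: 4845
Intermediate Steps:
s = 9 (s = -11 + 20 = 9)
C*((46 - 38) + s) = 285*((46 - 38) + 9) = 285*(8 + 9) = 285*17 = 4845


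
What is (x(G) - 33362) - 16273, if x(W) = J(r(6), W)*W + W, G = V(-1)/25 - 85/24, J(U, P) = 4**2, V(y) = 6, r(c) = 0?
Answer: -29814677/600 ≈ -49691.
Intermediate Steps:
J(U, P) = 16
G = -1981/600 (G = 6/25 - 85/24 = -1981/600 ≈ -3.3017)
x(W) = 17*W (x(W) = 16*W + W = 17*W)
(x(G) - 33362) - 16273 = (17*(-1981/600) - 33362) - 16273 = (-33677/600 - 33362) - 16273 = -20050877/600 - 16273 = -29814677/600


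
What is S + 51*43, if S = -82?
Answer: 2111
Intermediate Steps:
S + 51*43 = -82 + 51*43 = -82 + 2193 = 2111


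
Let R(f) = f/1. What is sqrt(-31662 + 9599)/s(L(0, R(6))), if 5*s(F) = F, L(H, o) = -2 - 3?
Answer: -I*sqrt(22063) ≈ -148.54*I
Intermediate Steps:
R(f) = f (R(f) = f*1 = f)
L(H, o) = -5
s(F) = F/5
sqrt(-31662 + 9599)/s(L(0, R(6))) = sqrt(-31662 + 9599)/(((1/5)*(-5))) = sqrt(-22063)/(-1) = (I*sqrt(22063))*(-1) = -I*sqrt(22063)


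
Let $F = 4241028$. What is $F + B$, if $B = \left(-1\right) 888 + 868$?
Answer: $4241008$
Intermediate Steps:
$B = -20$ ($B = -888 + 868 = -20$)
$F + B = 4241028 - 20 = 4241008$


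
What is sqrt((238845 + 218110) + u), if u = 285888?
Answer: sqrt(742843) ≈ 861.88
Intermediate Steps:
sqrt((238845 + 218110) + u) = sqrt((238845 + 218110) + 285888) = sqrt(456955 + 285888) = sqrt(742843)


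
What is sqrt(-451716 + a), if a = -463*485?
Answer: I*sqrt(676271) ≈ 822.36*I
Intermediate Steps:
a = -224555
sqrt(-451716 + a) = sqrt(-451716 - 224555) = sqrt(-676271) = I*sqrt(676271)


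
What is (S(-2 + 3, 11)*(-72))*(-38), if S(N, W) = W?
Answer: 30096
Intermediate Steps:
(S(-2 + 3, 11)*(-72))*(-38) = (11*(-72))*(-38) = -792*(-38) = 30096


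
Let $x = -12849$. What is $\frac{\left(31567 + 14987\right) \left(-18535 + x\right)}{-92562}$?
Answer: $\frac{243508456}{15427} \approx 15785.0$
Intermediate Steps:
$\frac{\left(31567 + 14987\right) \left(-18535 + x\right)}{-92562} = \frac{\left(31567 + 14987\right) \left(-18535 - 12849\right)}{-92562} = 46554 \left(-31384\right) \left(- \frac{1}{92562}\right) = \left(-1461050736\right) \left(- \frac{1}{92562}\right) = \frac{243508456}{15427}$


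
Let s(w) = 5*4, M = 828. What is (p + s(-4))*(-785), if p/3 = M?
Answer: -1965640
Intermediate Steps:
p = 2484 (p = 3*828 = 2484)
s(w) = 20
(p + s(-4))*(-785) = (2484 + 20)*(-785) = 2504*(-785) = -1965640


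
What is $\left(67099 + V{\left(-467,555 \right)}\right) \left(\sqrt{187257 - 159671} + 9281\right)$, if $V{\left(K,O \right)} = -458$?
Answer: $618495121 + 66641 \sqrt{27586} \approx 6.2956 \cdot 10^{8}$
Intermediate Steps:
$\left(67099 + V{\left(-467,555 \right)}\right) \left(\sqrt{187257 - 159671} + 9281\right) = \left(67099 - 458\right) \left(\sqrt{187257 - 159671} + 9281\right) = 66641 \left(\sqrt{27586} + 9281\right) = 66641 \left(9281 + \sqrt{27586}\right) = 618495121 + 66641 \sqrt{27586}$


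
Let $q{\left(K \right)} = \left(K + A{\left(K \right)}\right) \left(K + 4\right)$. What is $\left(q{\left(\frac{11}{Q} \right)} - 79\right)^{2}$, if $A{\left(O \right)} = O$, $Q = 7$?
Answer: $\frac{9078169}{2401} \approx 3781.0$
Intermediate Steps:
$q{\left(K \right)} = 2 K \left(4 + K\right)$ ($q{\left(K \right)} = \left(K + K\right) \left(K + 4\right) = 2 K \left(4 + K\right)$)
$\left(q{\left(\frac{11}{Q} \right)} - 79\right)^{2} = \left(2 \cdot \frac{11}{7} \left(4 + \frac{11}{7}\right) - 79\right)^{2} = \left(2 \cdot \frac{11}{7} \cdot \frac{39}{7} - 79\right)^{2} = \left(\frac{858}{49} - 79\right)^{2} = \left(- \frac{3013}{49}\right)^{2} = \frac{9078169}{2401}$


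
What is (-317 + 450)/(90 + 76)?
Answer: 133/166 ≈ 0.80120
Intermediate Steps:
(-317 + 450)/(90 + 76) = 133/166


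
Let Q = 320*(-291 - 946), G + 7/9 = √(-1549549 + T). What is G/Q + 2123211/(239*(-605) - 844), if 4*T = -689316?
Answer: -7564065562087/518135163840 - I*√1721878/395840 ≈ -14.599 - 0.003315*I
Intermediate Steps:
T = -172329 (T = (¼)*(-689316) = -172329)
G = -7/9 + I*√1721878 (G = -7/9 + √(-1549549 - 172329) = -7/9 + √(-1721878) = -7/9 + I*√1721878 ≈ -0.77778 + 1312.2*I)
Q = -395840 (Q = 320*(-1237) = -395840)
G/Q + 2123211/(239*(-605) - 844) = (-7/9 + I*√1721878)/(-395840) + 2123211/(239*(-605) - 844) = (-7/9 + I*√1721878)*(-1/395840) + 2123211/(-144595 - 844) = (7/3562560 - I*√1721878/395840) + 2123211/(-145439) = (7/3562560 - I*√1721878/395840) + 2123211*(-1/145439) = (7/3562560 - I*√1721878/395840) - 2123211/145439 = -7564065562087/518135163840 - I*√1721878/395840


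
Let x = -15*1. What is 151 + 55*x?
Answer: -674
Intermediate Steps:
x = -15
151 + 55*x = 151 + 55*(-15) = 151 - 825 = -674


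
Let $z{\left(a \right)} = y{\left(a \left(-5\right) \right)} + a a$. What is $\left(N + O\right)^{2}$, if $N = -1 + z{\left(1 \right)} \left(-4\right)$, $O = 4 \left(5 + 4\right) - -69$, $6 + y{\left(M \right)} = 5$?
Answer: $10816$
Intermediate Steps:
$y{\left(M \right)} = -1$ ($y{\left(M \right)} = -6 + 5 = -1$)
$z{\left(a \right)} = -1 + a^{2}$ ($z{\left(a \right)} = -1 + a a = -1 + a^{2}$)
$O = 105$ ($O = 4 \cdot 9 + 69 = 36 + 69 = 105$)
$N = -1$ ($N = -1 + \left(-1 + 1^{2}\right) \left(-4\right) = -1 + \left(-1 + 1\right) \left(-4\right) = -1 + 0 \left(-4\right) = -1 + 0 = -1$)
$\left(N + O\right)^{2} = \left(-1 + 105\right)^{2} = 104^{2} = 10816$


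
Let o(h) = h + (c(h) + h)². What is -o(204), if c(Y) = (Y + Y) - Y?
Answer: -166668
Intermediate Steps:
c(Y) = Y (c(Y) = 2*Y - Y = Y)
o(h) = h + 4*h² (o(h) = h + (h + h)² = h + (2*h)² = h + 4*h²)
-o(204) = -204*(1 + 4*204) = -204*(1 + 816) = -204*817 = -1*166668 = -166668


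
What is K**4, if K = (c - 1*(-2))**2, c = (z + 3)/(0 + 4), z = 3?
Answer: 5764801/256 ≈ 22519.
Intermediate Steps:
c = 3/2 (c = (3 + 3)/(0 + 4) = 6/4 = 6*(1/4) = 3/2 ≈ 1.5000)
K = 49/4 (K = (3/2 - 1*(-2))**2 = (3/2 + 2)**2 = (7/2)**2 = 49/4 ≈ 12.250)
K**4 = (49/4)**4 = 5764801/256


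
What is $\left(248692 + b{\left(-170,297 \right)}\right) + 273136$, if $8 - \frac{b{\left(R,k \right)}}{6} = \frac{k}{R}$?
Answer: $\frac{44360351}{85} \approx 5.2189 \cdot 10^{5}$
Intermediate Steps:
$b{\left(R,k \right)} = 48 - \frac{6 k}{R}$ ($b{\left(R,k \right)} = 48 - 6 \frac{k}{R} = 48 - \frac{6 k}{R}$)
$\left(248692 + b{\left(-170,297 \right)}\right) + 273136 = \left(248692 + \left(48 - \frac{1782}{-170}\right)\right) + 273136 = \left(248692 + \left(48 - 1782 \left(- \frac{1}{170}\right)\right)\right) + 273136 = \left(248692 + \left(48 + \frac{891}{85}\right)\right) + 273136 = \left(248692 + \frac{4971}{85}\right) + 273136 = \frac{21143791}{85} + 273136 = \frac{44360351}{85}$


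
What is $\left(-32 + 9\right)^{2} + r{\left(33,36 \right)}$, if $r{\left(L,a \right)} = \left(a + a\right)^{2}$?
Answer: $5713$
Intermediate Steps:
$r{\left(L,a \right)} = 4 a^{2}$ ($r{\left(L,a \right)} = \left(2 a\right)^{2} = 4 a^{2}$)
$\left(-32 + 9\right)^{2} + r{\left(33,36 \right)} = \left(-32 + 9\right)^{2} + 4 \cdot 36^{2} = \left(-23\right)^{2} + 4 \cdot 1296 = 529 + 5184 = 5713$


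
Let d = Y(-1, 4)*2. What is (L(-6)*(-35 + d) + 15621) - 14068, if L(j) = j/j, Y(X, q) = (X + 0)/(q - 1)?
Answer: 4552/3 ≈ 1517.3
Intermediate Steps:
Y(X, q) = X/(-1 + q)
L(j) = 1
d = -⅔ (d = -1/(-1 + 4)*2 = -1/3*2 = -1*⅓*2 = -⅓*2 = -⅔ ≈ -0.66667)
(L(-6)*(-35 + d) + 15621) - 14068 = (1*(-35 - ⅔) + 15621) - 14068 = (1*(-107/3) + 15621) - 14068 = (-107/3 + 15621) - 14068 = 46756/3 - 14068 = 4552/3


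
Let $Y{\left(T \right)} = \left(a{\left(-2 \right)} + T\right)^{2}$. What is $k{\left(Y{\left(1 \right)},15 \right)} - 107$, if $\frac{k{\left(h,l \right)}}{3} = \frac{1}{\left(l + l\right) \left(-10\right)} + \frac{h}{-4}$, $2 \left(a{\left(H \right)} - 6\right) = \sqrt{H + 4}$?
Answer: $- \frac{28827}{200} - \frac{21 \sqrt{2}}{4} \approx -151.56$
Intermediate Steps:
$a{\left(H \right)} = 6 + \frac{\sqrt{4 + H}}{2}$ ($a{\left(H \right)} = 6 + \frac{\sqrt{H + 4}}{2} = 6 + \frac{\sqrt{4 + H}}{2}$)
$Y{\left(T \right)} = \left(6 + T + \frac{\sqrt{2}}{2}\right)^{2}$ ($Y{\left(T \right)} = \left(\left(6 + \frac{\sqrt{4 - 2}}{2}\right) + T\right)^{2} = \left(\left(6 + \frac{\sqrt{2}}{2}\right) + T\right)^{2} = \left(6 + T + \frac{\sqrt{2}}{2}\right)^{2}$)
$k{\left(h,l \right)} = - \frac{3 h}{4} - \frac{3}{20 l}$ ($k{\left(h,l \right)} = 3 \left(\frac{1}{\left(l + l\right) \left(-10\right)} + \frac{h}{-4}\right) = 3 \left(\frac{1}{2 l} \left(- \frac{1}{10}\right) + h \left(- \frac{1}{4}\right)\right) = 3 \left(\frac{1}{2 l} \left(- \frac{1}{10}\right) - \frac{h}{4}\right) = 3 \left(- \frac{1}{20 l} - \frac{h}{4}\right) = 3 \left(- \frac{h}{4} - \frac{1}{20 l}\right) = - \frac{3 h}{4} - \frac{3}{20 l}$)
$k{\left(Y{\left(1 \right)},15 \right)} - 107 = \frac{3 \left(-1 - 5 \frac{\left(12 + \sqrt{2} + 2 \cdot 1\right)^{2}}{4} \cdot 15\right)}{20 \cdot 15} - 107 = \frac{3}{20} \cdot \frac{1}{15} \left(-1 - 5 \frac{\left(12 + \sqrt{2} + 2\right)^{2}}{4} \cdot 15\right) - 107 = \frac{3}{20} \cdot \frac{1}{15} \left(-1 - 5 \frac{\left(14 + \sqrt{2}\right)^{2}}{4} \cdot 15\right) - 107 = \frac{3}{20} \cdot \frac{1}{15} \left(-1 - \frac{75 \left(14 + \sqrt{2}\right)^{2}}{4}\right) - 107 = \left(- \frac{1}{100} - \frac{3 \left(14 + \sqrt{2}\right)^{2}}{16}\right) - 107 = - \frac{10701}{100} - \frac{3 \left(14 + \sqrt{2}\right)^{2}}{16}$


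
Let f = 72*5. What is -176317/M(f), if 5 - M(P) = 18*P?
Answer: 176317/6475 ≈ 27.230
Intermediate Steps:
f = 360
M(P) = 5 - 18*P
-176317/M(f) = -176317/(5 - 18*360) = -176317/(5 - 6480) = -176317/(-6475) = -176317*(-1/6475) = 176317/6475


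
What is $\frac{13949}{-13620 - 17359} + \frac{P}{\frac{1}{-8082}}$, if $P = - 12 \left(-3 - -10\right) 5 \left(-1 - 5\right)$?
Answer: $- \frac{48533704193}{2383} \approx -2.0367 \cdot 10^{7}$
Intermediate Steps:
$P = 2520$ ($P = - 12 \left(-3 + 10\right) 5 \left(-6\right) = \left(-12\right) 7 \left(-30\right) = \left(-84\right) \left(-30\right) = 2520$)
$\frac{13949}{-13620 - 17359} + \frac{P}{\frac{1}{-8082}} = \frac{13949}{-13620 - 17359} + \frac{2520}{\frac{1}{-8082}} = \frac{13949}{-30979} + \frac{2520}{- \frac{1}{8082}} = 13949 \left(- \frac{1}{30979}\right) + 2520 \left(-8082\right) = - \frac{1073}{2383} - 20366640 = - \frac{48533704193}{2383}$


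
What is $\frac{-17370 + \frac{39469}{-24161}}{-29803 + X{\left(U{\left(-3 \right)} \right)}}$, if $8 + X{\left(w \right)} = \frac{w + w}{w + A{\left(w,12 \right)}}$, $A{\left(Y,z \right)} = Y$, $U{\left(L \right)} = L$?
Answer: $\frac{419716039}{720239410} \approx 0.58275$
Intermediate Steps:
$X{\left(w \right)} = -7$ ($X{\left(w \right)} = -8 + \frac{w + w}{w + w} = -8 + \frac{2 w}{2 w} = -8 + 2 w \frac{1}{2 w} = -8 + 1 = -7$)
$\frac{-17370 + \frac{39469}{-24161}}{-29803 + X{\left(U{\left(-3 \right)} \right)}} = \frac{-17370 + \frac{39469}{-24161}}{-29803 - 7} = \frac{-17370 + 39469 \left(- \frac{1}{24161}\right)}{-29810} = \left(-17370 - \frac{39469}{24161}\right) \left(- \frac{1}{29810}\right) = \left(- \frac{419716039}{24161}\right) \left(- \frac{1}{29810}\right) = \frac{419716039}{720239410}$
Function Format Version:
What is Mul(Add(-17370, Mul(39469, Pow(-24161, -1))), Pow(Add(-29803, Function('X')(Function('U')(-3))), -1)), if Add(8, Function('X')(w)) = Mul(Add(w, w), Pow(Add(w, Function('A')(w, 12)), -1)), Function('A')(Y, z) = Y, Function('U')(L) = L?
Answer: Rational(419716039, 720239410) ≈ 0.58275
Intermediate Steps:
Function('X')(w) = -7 (Function('X')(w) = Add(-8, Mul(Add(w, w), Pow(Add(w, w), -1))) = Add(-8, Mul(Mul(2, w), Pow(Mul(2, w), -1))) = Add(-8, Mul(Mul(2, w), Mul(Rational(1, 2), Pow(w, -1)))) = Add(-8, 1) = -7)
Mul(Add(-17370, Mul(39469, Pow(-24161, -1))), Pow(Add(-29803, Function('X')(Function('U')(-3))), -1)) = Mul(Add(-17370, Mul(39469, Pow(-24161, -1))), Pow(Add(-29803, -7), -1)) = Mul(Add(-17370, Mul(39469, Rational(-1, 24161))), Pow(-29810, -1)) = Mul(Add(-17370, Rational(-39469, 24161)), Rational(-1, 29810)) = Mul(Rational(-419716039, 24161), Rational(-1, 29810)) = Rational(419716039, 720239410)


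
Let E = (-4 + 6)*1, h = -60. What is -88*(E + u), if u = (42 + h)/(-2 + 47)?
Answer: -704/5 ≈ -140.80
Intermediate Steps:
E = 2 (E = 2*1 = 2)
u = -⅖ (u = (42 - 60)/(-2 + 47) = -18/45 = -18*1/45 = -⅖ ≈ -0.40000)
-88*(E + u) = -88*(2 - ⅖) = -88*8/5 = -704/5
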